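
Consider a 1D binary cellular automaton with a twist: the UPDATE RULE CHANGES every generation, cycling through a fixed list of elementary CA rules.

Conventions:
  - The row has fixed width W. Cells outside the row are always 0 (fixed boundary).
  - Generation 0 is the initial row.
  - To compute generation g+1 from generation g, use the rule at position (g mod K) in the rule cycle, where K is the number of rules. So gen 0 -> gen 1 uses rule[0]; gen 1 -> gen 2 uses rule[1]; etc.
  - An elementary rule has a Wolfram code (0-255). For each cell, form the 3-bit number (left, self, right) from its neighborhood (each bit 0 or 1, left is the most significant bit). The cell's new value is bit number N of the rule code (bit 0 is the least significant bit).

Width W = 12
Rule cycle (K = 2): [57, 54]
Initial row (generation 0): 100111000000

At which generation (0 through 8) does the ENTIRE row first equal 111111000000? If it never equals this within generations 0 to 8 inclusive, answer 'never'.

Gen 0: 100111000000
Gen 1 (rule 57): 010100111111
Gen 2 (rule 54): 111111000000
Gen 3 (rule 57): 100000111111
Gen 4 (rule 54): 110001000000
Gen 5 (rule 57): 101100111111
Gen 6 (rule 54): 110011000000
Gen 7 (rule 57): 101010111111
Gen 8 (rule 54): 111111000000

Answer: 2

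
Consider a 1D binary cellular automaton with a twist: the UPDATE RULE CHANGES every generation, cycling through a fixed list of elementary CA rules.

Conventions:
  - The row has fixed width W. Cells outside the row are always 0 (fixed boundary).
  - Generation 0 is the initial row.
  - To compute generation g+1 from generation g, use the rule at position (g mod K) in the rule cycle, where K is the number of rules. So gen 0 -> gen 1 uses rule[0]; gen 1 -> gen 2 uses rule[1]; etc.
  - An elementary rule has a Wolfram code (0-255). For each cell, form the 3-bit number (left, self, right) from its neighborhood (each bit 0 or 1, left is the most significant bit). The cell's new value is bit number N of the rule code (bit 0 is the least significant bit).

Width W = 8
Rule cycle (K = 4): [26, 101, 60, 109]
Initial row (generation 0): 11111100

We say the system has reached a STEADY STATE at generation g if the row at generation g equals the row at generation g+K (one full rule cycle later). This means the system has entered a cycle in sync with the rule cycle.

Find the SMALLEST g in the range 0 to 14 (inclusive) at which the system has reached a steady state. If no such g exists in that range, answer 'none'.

Answer: none

Derivation:
Gen 0: 11111100
Gen 1 (rule 26): 10000010
Gen 2 (rule 101): 10111010
Gen 3 (rule 60): 11100111
Gen 4 (rule 109): 10100101
Gen 5 (rule 26): 00011000
Gen 6 (rule 101): 11001011
Gen 7 (rule 60): 10101110
Gen 8 (rule 109): 11111010
Gen 9 (rule 26): 10000001
Gen 10 (rule 101): 10111101
Gen 11 (rule 60): 11100011
Gen 12 (rule 109): 10101011
Gen 13 (rule 26): 00000010
Gen 14 (rule 101): 11111010
Gen 15 (rule 60): 10000111
Gen 16 (rule 109): 10110101
Gen 17 (rule 26): 00100000
Gen 18 (rule 101): 10101111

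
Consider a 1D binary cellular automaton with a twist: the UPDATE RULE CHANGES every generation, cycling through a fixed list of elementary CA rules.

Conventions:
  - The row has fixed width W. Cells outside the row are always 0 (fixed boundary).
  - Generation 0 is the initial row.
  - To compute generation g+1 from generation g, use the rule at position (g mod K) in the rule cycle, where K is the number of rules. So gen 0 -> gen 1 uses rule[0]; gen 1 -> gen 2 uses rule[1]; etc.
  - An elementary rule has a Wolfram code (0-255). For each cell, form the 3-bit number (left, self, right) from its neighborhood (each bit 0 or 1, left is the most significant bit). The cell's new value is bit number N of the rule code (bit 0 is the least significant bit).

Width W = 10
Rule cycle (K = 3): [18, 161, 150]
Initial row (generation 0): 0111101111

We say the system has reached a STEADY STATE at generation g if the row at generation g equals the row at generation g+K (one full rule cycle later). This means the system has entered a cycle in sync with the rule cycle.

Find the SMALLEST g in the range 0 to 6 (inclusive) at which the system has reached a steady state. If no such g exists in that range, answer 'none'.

Gen 0: 0111101111
Gen 1 (rule 18): 1000000000
Gen 2 (rule 161): 0011111111
Gen 3 (rule 150): 0101111110
Gen 4 (rule 18): 1000000001
Gen 5 (rule 161): 0011111100
Gen 6 (rule 150): 0101111010
Gen 7 (rule 18): 1000000001
Gen 8 (rule 161): 0011111100
Gen 9 (rule 150): 0101111010

Answer: 4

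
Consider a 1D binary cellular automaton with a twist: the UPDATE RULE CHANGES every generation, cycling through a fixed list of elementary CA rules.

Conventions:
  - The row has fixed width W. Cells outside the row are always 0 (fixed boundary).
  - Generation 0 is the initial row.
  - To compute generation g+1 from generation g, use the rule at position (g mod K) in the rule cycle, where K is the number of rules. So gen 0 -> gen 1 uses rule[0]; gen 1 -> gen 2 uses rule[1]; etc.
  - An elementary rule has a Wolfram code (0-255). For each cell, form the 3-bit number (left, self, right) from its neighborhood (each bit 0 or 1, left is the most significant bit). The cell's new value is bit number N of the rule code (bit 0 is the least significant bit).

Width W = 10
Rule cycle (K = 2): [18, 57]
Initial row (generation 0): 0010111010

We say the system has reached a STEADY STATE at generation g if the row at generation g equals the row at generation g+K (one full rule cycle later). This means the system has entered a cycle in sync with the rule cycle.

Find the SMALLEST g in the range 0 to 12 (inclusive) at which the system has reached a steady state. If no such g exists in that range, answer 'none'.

Answer: 7

Derivation:
Gen 0: 0010111010
Gen 1 (rule 18): 0100000001
Gen 2 (rule 57): 0011111100
Gen 3 (rule 18): 0100000010
Gen 4 (rule 57): 0011111001
Gen 5 (rule 18): 0100000110
Gen 6 (rule 57): 0011110101
Gen 7 (rule 18): 0100000000
Gen 8 (rule 57): 0011111111
Gen 9 (rule 18): 0100000000
Gen 10 (rule 57): 0011111111
Gen 11 (rule 18): 0100000000
Gen 12 (rule 57): 0011111111
Gen 13 (rule 18): 0100000000
Gen 14 (rule 57): 0011111111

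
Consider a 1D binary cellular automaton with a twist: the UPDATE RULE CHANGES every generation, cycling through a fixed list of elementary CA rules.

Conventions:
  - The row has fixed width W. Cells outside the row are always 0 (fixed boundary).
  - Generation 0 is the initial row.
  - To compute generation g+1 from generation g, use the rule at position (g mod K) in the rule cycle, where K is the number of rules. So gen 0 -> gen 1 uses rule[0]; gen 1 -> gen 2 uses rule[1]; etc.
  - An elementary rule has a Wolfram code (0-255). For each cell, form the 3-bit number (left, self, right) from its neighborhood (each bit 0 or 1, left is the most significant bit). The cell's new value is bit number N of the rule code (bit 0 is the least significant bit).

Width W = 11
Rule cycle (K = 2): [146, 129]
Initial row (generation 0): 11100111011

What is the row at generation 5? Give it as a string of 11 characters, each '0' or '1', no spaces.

Answer: 01111010000

Derivation:
Gen 0: 11100111011
Gen 1 (rule 146): 01011010000
Gen 2 (rule 129): 00000000111
Gen 3 (rule 146): 00000001010
Gen 4 (rule 129): 11111100000
Gen 5 (rule 146): 01111010000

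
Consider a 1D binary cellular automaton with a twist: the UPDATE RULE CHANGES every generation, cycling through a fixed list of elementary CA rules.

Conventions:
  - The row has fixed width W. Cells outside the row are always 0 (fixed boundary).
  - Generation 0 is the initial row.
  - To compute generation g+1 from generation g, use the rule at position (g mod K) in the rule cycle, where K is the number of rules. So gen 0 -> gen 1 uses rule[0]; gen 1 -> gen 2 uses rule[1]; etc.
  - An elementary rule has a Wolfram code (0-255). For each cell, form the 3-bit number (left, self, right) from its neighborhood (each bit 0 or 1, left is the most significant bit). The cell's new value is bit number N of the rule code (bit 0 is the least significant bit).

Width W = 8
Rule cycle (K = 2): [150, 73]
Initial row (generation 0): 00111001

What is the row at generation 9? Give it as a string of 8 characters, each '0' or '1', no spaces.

Gen 0: 00111001
Gen 1 (rule 150): 01010111
Gen 2 (rule 73): 00000101
Gen 3 (rule 150): 00001101
Gen 4 (rule 73): 11101100
Gen 5 (rule 150): 01000010
Gen 6 (rule 73): 00011000
Gen 7 (rule 150): 00100100
Gen 8 (rule 73): 10000001
Gen 9 (rule 150): 11000011

Answer: 11000011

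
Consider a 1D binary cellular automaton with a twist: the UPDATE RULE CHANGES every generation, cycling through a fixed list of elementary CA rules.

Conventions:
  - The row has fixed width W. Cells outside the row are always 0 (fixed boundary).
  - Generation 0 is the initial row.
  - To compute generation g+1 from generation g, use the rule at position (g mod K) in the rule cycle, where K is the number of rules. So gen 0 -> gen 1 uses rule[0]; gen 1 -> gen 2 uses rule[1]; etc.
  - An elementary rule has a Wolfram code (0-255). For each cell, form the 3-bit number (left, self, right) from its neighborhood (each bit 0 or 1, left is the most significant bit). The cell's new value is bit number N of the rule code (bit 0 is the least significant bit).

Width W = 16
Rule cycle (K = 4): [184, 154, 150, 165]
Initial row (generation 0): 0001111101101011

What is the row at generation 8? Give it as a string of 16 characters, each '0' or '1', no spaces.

Answer: 0011111110111011

Derivation:
Gen 0: 0001111101101011
Gen 1 (rule 184): 0001111011010110
Gen 2 (rule 154): 0011110010000101
Gen 3 (rule 150): 0101101111001101
Gen 4 (rule 165): 0110010110000011
Gen 5 (rule 184): 0101001101000010
Gen 6 (rule 154): 1000111000100101
Gen 7 (rule 150): 1101010101111101
Gen 8 (rule 165): 0011111110111011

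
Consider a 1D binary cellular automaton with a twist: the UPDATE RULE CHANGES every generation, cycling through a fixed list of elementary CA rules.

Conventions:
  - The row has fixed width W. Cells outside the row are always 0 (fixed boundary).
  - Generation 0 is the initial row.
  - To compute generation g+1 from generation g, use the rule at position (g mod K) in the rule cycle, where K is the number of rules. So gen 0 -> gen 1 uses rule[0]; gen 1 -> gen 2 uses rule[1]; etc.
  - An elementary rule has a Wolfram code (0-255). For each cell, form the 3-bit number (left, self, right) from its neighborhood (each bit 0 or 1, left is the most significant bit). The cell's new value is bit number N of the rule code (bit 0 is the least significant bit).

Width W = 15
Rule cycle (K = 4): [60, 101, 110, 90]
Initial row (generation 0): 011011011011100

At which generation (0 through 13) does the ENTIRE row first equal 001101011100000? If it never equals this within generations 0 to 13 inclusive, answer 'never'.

Gen 0: 011011011011100
Gen 1 (rule 60): 010110110110010
Gen 2 (rule 101): 011011011010010
Gen 3 (rule 110): 111111111110110
Gen 4 (rule 90): 100000000010111
Gen 5 (rule 60): 110000000011100
Gen 6 (rule 101): 010111111000101
Gen 7 (rule 110): 111100001001111
Gen 8 (rule 90): 100110010111001
Gen 9 (rule 60): 110101011100101
Gen 10 (rule 101): 011111100100111
Gen 11 (rule 110): 110000101101101
Gen 12 (rule 90): 111001001101100
Gen 13 (rule 60): 100101101011010

Answer: never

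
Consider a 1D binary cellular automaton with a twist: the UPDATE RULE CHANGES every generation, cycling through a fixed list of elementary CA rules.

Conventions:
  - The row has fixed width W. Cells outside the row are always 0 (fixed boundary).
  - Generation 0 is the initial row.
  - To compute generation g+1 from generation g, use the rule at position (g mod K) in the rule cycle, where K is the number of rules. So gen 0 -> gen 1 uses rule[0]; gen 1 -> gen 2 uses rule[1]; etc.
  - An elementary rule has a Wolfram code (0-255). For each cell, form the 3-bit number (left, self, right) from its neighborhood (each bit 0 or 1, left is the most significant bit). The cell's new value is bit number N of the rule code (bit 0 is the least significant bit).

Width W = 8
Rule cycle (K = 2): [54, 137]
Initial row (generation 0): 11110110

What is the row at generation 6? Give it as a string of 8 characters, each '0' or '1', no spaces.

Gen 0: 11110110
Gen 1 (rule 54): 00001001
Gen 2 (rule 137): 11100000
Gen 3 (rule 54): 00010000
Gen 4 (rule 137): 11000111
Gen 5 (rule 54): 00101000
Gen 6 (rule 137): 10000011

Answer: 10000011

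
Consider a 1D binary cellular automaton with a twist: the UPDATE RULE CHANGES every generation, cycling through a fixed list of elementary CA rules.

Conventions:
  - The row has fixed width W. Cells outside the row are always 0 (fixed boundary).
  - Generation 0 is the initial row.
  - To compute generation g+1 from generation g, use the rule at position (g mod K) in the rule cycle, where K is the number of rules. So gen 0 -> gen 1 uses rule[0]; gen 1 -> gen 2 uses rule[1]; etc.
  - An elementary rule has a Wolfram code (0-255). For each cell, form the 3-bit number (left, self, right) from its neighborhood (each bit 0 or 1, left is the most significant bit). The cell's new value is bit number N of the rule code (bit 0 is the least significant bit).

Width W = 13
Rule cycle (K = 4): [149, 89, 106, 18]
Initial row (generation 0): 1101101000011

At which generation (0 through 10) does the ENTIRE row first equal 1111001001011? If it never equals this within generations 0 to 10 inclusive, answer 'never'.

Answer: never

Derivation:
Gen 0: 1101101000011
Gen 1 (rule 149): 0000001111000
Gen 2 (rule 89): 1111101001111
Gen 3 (rule 106): 1000110011001
Gen 4 (rule 18): 0101001100110
Gen 5 (rule 149): 0101100010001
Gen 6 (rule 89): 0001111001100
Gen 7 (rule 106): 0011001011100
Gen 8 (rule 18): 0100110000010
Gen 9 (rule 149): 0110001111011
Gen 10 (rule 89): 0111101001011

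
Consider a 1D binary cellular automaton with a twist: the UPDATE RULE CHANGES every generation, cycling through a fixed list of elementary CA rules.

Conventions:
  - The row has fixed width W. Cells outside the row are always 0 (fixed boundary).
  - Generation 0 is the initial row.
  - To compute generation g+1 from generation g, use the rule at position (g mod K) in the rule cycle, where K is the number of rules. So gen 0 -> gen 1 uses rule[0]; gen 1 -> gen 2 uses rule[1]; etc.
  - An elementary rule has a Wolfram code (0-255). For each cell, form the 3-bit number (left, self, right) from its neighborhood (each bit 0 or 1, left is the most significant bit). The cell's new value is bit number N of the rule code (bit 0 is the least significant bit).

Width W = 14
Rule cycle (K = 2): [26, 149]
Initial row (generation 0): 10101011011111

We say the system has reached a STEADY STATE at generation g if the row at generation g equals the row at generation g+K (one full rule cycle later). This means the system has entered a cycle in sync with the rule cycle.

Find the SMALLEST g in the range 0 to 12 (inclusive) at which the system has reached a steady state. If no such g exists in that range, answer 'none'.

Gen 0: 10101011011111
Gen 1 (rule 26): 00000010010000
Gen 2 (rule 149): 11111011011111
Gen 3 (rule 26): 10000010010000
Gen 4 (rule 149): 11111011011111
Gen 5 (rule 26): 10000010010000
Gen 6 (rule 149): 11111011011111
Gen 7 (rule 26): 10000010010000
Gen 8 (rule 149): 11111011011111
Gen 9 (rule 26): 10000010010000
Gen 10 (rule 149): 11111011011111
Gen 11 (rule 26): 10000010010000
Gen 12 (rule 149): 11111011011111
Gen 13 (rule 26): 10000010010000
Gen 14 (rule 149): 11111011011111

Answer: 2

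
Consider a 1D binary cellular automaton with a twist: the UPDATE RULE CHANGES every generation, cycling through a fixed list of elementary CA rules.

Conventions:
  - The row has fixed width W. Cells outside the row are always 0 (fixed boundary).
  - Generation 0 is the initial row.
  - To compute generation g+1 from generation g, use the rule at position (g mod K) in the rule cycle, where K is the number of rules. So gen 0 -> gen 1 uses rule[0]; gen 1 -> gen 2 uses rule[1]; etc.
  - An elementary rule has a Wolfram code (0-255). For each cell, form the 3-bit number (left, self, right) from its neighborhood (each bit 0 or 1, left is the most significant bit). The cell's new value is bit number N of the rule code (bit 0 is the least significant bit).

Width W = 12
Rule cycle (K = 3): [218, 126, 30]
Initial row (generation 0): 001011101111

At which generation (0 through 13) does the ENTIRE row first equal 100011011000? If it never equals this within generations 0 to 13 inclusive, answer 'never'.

Gen 0: 001011101111
Gen 1 (rule 218): 010011101111
Gen 2 (rule 126): 111110111001
Gen 3 (rule 30): 100000100111
Gen 4 (rule 218): 010001011111
Gen 5 (rule 126): 111011110001
Gen 6 (rule 30): 100010001011
Gen 7 (rule 218): 010101010011
Gen 8 (rule 126): 111111111111
Gen 9 (rule 30): 100000000000
Gen 10 (rule 218): 010000000000
Gen 11 (rule 126): 111000000000
Gen 12 (rule 30): 100100000000
Gen 13 (rule 218): 011010000000

Answer: never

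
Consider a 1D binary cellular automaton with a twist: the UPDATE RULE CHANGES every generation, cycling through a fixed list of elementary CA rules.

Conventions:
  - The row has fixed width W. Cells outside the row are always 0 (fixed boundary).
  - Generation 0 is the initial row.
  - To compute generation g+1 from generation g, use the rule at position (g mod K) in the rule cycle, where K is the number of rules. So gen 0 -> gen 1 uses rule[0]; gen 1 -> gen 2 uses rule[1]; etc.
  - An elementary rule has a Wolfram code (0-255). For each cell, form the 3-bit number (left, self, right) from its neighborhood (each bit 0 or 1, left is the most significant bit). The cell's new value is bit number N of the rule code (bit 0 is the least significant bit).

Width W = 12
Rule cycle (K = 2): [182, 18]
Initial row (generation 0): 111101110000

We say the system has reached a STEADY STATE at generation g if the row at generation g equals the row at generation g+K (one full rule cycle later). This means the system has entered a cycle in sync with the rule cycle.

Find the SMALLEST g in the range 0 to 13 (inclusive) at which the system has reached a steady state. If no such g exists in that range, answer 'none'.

Gen 0: 111101110000
Gen 1 (rule 182): 011010101000
Gen 2 (rule 18): 100000000100
Gen 3 (rule 182): 110000001110
Gen 4 (rule 18): 001000010001
Gen 5 (rule 182): 011100111011
Gen 6 (rule 18): 100011000000
Gen 7 (rule 182): 110100100000
Gen 8 (rule 18): 000011010000
Gen 9 (rule 182): 000100111000
Gen 10 (rule 18): 001011000100
Gen 11 (rule 182): 011100101110
Gen 12 (rule 18): 100011000001
Gen 13 (rule 182): 110100100011
Gen 14 (rule 18): 000011010100
Gen 15 (rule 182): 000100111110

Answer: none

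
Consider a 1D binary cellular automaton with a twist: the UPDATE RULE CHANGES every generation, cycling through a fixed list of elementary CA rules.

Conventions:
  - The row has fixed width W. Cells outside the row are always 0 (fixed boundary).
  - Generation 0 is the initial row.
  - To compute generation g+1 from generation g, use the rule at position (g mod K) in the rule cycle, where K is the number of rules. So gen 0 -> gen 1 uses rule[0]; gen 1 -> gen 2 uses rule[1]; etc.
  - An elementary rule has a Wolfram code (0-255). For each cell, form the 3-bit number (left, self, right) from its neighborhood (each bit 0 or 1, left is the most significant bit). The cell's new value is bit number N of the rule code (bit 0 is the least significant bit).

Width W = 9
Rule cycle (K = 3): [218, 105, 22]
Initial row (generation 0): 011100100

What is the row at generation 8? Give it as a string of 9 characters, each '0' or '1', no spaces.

Gen 0: 011100100
Gen 1 (rule 218): 111111010
Gen 2 (rule 105): 100001100
Gen 3 (rule 22): 110010010
Gen 4 (rule 218): 111101101
Gen 5 (rule 105): 100111110
Gen 6 (rule 22): 111000001
Gen 7 (rule 218): 111100010
Gen 8 (rule 105): 100101000

Answer: 100101000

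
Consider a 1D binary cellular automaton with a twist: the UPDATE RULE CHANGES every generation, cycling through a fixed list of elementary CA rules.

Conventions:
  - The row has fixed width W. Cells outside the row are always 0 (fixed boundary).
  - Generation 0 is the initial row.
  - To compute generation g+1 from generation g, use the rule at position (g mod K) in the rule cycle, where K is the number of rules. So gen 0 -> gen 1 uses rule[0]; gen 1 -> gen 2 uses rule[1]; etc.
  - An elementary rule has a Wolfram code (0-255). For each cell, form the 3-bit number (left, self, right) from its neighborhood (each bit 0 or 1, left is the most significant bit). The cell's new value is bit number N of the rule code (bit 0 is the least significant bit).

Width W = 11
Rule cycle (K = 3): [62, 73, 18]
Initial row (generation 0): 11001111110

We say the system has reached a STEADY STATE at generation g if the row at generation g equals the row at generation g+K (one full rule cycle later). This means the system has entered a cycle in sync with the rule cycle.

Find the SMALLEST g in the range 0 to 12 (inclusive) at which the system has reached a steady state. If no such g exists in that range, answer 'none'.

Answer: 6

Derivation:
Gen 0: 11001111110
Gen 1 (rule 62): 10111000001
Gen 2 (rule 73): 00101011100
Gen 3 (rule 18): 01000000010
Gen 4 (rule 62): 11100000111
Gen 5 (rule 73): 10101110101
Gen 6 (rule 18): 00000000000
Gen 7 (rule 62): 00000000000
Gen 8 (rule 73): 11111111111
Gen 9 (rule 18): 00000000000
Gen 10 (rule 62): 00000000000
Gen 11 (rule 73): 11111111111
Gen 12 (rule 18): 00000000000
Gen 13 (rule 62): 00000000000
Gen 14 (rule 73): 11111111111
Gen 15 (rule 18): 00000000000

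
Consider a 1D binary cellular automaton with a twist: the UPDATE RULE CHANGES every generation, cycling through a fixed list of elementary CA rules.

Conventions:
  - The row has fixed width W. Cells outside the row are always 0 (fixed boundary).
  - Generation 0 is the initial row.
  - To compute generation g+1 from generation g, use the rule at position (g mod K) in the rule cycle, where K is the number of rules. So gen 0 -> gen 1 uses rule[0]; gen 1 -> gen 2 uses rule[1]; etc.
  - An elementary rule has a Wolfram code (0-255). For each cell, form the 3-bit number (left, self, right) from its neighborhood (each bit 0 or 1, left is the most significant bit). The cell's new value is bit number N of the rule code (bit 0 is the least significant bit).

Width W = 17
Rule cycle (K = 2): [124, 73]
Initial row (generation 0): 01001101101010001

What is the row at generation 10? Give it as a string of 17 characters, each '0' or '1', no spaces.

Gen 0: 01001101101010001
Gen 1 (rule 124): 01101111111111001
Gen 2 (rule 73): 01101000000001000
Gen 3 (rule 124): 01111100000001100
Gen 4 (rule 73): 01000101111101101
Gen 5 (rule 124): 01100111000111111
Gen 6 (rule 73): 01100101010100001
Gen 7 (rule 124): 01110111111110001
Gen 8 (rule 73): 01010100000010100
Gen 9 (rule 124): 01111110000011110
Gen 10 (rule 73): 01000010111010010

Answer: 01000010111010010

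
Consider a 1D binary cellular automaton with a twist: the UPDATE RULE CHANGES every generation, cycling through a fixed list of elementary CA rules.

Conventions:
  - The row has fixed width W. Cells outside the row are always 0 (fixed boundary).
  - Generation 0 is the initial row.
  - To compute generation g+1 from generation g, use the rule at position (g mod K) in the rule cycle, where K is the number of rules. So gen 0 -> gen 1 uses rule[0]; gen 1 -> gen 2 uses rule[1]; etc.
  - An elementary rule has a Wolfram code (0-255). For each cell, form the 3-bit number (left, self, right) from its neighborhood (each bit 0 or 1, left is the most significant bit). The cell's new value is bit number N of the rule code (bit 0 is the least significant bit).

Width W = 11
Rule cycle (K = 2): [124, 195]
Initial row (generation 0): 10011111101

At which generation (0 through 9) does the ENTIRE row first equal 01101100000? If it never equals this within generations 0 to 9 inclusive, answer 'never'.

Gen 0: 10011111101
Gen 1 (rule 124): 11010000111
Gen 2 (rule 195): 01000111011
Gen 3 (rule 124): 01100101111
Gen 4 (rule 195): 10101000111
Gen 5 (rule 124): 11111100101
Gen 6 (rule 195): 01111101000
Gen 7 (rule 124): 01000111100
Gen 8 (rule 195): 10011011101
Gen 9 (rule 124): 11011110111

Answer: never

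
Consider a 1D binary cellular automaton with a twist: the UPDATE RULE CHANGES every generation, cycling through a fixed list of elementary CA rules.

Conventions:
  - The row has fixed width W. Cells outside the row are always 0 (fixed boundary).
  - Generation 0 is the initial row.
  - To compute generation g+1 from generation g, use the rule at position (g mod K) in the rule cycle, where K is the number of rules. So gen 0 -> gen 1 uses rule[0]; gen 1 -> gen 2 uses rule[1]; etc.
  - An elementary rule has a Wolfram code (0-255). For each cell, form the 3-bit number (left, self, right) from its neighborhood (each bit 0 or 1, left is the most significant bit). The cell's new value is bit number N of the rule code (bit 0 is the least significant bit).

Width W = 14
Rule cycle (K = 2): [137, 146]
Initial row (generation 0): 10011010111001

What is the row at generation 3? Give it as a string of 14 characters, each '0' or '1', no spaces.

Gen 0: 10011010111001
Gen 1 (rule 137): 00010000110000
Gen 2 (rule 146): 00101001001000
Gen 3 (rule 137): 10000000000011

Answer: 10000000000011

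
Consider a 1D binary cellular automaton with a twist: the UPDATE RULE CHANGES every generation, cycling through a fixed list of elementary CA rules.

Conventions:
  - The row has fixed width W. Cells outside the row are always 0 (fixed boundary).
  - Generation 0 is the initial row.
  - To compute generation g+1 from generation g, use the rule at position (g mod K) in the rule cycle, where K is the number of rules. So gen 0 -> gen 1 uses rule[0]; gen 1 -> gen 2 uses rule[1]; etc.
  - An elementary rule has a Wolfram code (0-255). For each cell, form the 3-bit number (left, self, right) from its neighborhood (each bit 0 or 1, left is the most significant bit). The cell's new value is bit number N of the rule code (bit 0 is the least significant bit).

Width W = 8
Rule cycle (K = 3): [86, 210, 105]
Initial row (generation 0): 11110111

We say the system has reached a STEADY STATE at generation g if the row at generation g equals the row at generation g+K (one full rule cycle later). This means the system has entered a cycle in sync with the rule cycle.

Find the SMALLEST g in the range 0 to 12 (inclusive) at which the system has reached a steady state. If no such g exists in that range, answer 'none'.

Gen 0: 11110111
Gen 1 (rule 86): 00010001
Gen 2 (rule 210): 00101010
Gen 3 (rule 105): 10010100
Gen 4 (rule 86): 11110110
Gen 5 (rule 210): 01110011
Gen 6 (rule 105): 01010011
Gen 7 (rule 86): 11011101
Gen 8 (rule 210): 01001100
Gen 9 (rule 105): 00001101
Gen 10 (rule 86): 00010101
Gen 11 (rule 210): 00100000
Gen 12 (rule 105): 10001111
Gen 13 (rule 86): 11010001
Gen 14 (rule 210): 01001010
Gen 15 (rule 105): 00000100

Answer: none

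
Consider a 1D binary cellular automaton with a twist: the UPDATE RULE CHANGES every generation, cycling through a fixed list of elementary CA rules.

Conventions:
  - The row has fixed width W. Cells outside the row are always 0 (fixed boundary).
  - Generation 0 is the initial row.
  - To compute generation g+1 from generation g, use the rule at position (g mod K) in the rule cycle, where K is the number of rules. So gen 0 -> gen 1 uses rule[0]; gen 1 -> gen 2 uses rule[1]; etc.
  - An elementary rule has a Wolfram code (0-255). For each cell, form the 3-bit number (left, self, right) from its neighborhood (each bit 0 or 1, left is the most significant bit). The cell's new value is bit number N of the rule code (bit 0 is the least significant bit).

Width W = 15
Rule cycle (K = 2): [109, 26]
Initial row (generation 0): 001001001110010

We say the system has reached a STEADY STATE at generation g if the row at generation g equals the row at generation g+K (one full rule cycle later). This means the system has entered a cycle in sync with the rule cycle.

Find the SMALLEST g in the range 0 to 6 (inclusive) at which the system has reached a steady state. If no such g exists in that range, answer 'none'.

Answer: none

Derivation:
Gen 0: 001001001110010
Gen 1 (rule 109): 101001001010010
Gen 2 (rule 26): 000110110001101
Gen 3 (rule 109): 110111110101111
Gen 4 (rule 26): 100100000001000
Gen 5 (rule 109): 100101111101011
Gen 6 (rule 26): 011001000000010
Gen 7 (rule 109): 011001011111010
Gen 8 (rule 26): 110110010000001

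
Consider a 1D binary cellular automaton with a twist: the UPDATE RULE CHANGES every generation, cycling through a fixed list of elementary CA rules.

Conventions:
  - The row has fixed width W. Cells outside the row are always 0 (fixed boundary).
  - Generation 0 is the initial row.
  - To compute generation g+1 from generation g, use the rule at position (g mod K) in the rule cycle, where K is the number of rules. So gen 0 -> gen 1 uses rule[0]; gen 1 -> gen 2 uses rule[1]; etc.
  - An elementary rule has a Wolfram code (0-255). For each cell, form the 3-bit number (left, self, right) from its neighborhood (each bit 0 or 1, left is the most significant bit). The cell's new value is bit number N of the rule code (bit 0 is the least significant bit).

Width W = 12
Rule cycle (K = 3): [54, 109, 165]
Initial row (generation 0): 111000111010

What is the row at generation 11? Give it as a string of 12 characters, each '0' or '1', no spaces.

Gen 0: 111000111010
Gen 1 (rule 54): 000101000111
Gen 2 (rule 109): 110111010101
Gen 3 (rule 165): 001010111111
Gen 4 (rule 54): 011111000000
Gen 5 (rule 109): 010001011111
Gen 6 (rule 165): 010101101110
Gen 7 (rule 54): 111110010001
Gen 8 (rule 109): 100010010101
Gen 9 (rule 165): 101010011111
Gen 10 (rule 54): 111111100000
Gen 11 (rule 109): 100000101111

Answer: 100000101111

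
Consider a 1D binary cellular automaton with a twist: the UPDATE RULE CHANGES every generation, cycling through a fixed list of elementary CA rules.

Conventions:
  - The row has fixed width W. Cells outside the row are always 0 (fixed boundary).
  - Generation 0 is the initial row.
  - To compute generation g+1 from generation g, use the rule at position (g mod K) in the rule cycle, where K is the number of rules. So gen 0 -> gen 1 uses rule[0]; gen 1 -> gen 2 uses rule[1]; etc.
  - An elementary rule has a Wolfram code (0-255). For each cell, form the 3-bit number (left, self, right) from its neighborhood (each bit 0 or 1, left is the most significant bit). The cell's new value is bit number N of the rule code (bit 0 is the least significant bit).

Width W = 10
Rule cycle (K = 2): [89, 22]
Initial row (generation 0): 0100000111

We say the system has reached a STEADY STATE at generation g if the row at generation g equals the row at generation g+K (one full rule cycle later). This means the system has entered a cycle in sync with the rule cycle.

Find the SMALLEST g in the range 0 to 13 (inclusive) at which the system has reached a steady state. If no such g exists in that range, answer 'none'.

Gen 0: 0100000111
Gen 1 (rule 89): 0011110101
Gen 2 (rule 22): 0100000101
Gen 3 (rule 89): 0011110000
Gen 4 (rule 22): 0100001000
Gen 5 (rule 89): 0011100111
Gen 6 (rule 22): 0100011000
Gen 7 (rule 89): 0011011111
Gen 8 (rule 22): 0100000000
Gen 9 (rule 89): 0011111111
Gen 10 (rule 22): 0100000000
Gen 11 (rule 89): 0011111111
Gen 12 (rule 22): 0100000000
Gen 13 (rule 89): 0011111111
Gen 14 (rule 22): 0100000000
Gen 15 (rule 89): 0011111111

Answer: 8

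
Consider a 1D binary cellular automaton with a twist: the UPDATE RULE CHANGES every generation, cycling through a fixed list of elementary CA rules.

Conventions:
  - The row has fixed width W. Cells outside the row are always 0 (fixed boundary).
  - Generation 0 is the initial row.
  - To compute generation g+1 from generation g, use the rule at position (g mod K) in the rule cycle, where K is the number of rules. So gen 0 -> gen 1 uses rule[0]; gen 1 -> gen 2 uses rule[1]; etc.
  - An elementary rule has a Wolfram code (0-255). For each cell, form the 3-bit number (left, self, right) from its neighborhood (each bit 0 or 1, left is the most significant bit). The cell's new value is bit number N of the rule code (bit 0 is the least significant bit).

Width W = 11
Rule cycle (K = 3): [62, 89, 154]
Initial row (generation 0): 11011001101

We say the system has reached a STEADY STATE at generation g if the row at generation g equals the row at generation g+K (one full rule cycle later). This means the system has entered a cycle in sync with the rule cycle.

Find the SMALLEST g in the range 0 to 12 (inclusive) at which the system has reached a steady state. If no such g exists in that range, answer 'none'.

Gen 0: 11011001101
Gen 1 (rule 62): 10110111011
Gen 2 (rule 89): 00110101011
Gen 3 (rule 154): 01100000010
Gen 4 (rule 62): 11010000111
Gen 5 (rule 89): 11001110101
Gen 6 (rule 154): 10111100000
Gen 7 (rule 62): 11100010000
Gen 8 (rule 89): 10111001111
Gen 9 (rule 154): 00110111110
Gen 10 (rule 62): 01101100001
Gen 11 (rule 89): 01101111100
Gen 12 (rule 154): 11001111010
Gen 13 (rule 62): 10111000111
Gen 14 (rule 89): 00101110101
Gen 15 (rule 154): 01001100000

Answer: none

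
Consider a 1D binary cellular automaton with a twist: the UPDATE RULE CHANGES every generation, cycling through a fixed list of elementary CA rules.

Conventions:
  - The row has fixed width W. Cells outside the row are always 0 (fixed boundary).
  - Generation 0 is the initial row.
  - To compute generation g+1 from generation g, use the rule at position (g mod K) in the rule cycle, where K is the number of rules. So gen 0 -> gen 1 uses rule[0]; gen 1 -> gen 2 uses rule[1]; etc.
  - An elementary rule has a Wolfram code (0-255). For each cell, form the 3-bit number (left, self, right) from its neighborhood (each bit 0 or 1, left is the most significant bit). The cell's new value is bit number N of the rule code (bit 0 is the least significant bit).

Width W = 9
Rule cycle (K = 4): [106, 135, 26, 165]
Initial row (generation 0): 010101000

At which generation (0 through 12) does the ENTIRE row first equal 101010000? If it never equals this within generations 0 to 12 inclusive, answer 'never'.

Answer: 1

Derivation:
Gen 0: 010101000
Gen 1 (rule 106): 101010000
Gen 2 (rule 135): 101010111
Gen 3 (rule 26): 000000100
Gen 4 (rule 165): 111110101
Gen 5 (rule 106): 100011010
Gen 6 (rule 135): 101100010
Gen 7 (rule 26): 001010101
Gen 8 (rule 165): 101111111
Gen 9 (rule 106): 011000001
Gen 10 (rule 135): 100011111
Gen 11 (rule 26): 010110000
Gen 12 (rule 165): 011000111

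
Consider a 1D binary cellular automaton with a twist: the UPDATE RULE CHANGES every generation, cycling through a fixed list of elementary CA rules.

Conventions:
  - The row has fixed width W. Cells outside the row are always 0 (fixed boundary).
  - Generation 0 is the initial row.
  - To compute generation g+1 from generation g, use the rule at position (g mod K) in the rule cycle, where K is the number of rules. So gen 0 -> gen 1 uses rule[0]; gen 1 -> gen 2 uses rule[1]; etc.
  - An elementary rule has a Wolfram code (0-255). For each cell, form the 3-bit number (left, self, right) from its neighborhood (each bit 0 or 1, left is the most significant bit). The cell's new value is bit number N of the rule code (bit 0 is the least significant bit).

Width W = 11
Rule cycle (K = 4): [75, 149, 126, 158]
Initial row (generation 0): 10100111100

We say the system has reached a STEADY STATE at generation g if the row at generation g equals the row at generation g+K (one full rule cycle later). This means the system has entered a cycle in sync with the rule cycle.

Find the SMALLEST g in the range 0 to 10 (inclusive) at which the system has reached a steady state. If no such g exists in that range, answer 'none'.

Answer: 3

Derivation:
Gen 0: 10100111100
Gen 1 (rule 75): 00001100101
Gen 2 (rule 149): 11100010101
Gen 3 (rule 126): 10110111111
Gen 4 (rule 158): 10100111110
Gen 5 (rule 75): 00001100010
Gen 6 (rule 149): 11100011011
Gen 7 (rule 126): 10110111111
Gen 8 (rule 158): 10100111110
Gen 9 (rule 75): 00001100010
Gen 10 (rule 149): 11100011011
Gen 11 (rule 126): 10110111111
Gen 12 (rule 158): 10100111110
Gen 13 (rule 75): 00001100010
Gen 14 (rule 149): 11100011011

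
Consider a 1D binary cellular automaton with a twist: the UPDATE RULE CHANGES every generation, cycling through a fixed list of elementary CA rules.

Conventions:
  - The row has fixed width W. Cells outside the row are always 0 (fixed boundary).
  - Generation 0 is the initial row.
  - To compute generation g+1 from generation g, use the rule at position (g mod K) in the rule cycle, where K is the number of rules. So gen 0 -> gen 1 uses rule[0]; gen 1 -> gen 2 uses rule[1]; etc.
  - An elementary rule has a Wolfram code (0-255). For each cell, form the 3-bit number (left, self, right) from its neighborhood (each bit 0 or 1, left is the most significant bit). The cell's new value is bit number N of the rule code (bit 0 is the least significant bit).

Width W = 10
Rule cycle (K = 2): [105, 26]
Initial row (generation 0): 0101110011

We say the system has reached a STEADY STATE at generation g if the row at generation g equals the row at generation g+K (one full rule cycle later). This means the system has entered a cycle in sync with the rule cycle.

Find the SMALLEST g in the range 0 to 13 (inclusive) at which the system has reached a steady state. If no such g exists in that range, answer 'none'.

Answer: none

Derivation:
Gen 0: 0101110011
Gen 1 (rule 105): 0011010011
Gen 2 (rule 26): 0110001110
Gen 3 (rule 105): 0110101010
Gen 4 (rule 26): 1100000001
Gen 5 (rule 105): 1101111100
Gen 6 (rule 26): 1001000010
Gen 7 (rule 105): 0000011000
Gen 8 (rule 26): 0000110100
Gen 9 (rule 105): 1110111001
Gen 10 (rule 26): 1000100110
Gen 11 (rule 105): 0010000110
Gen 12 (rule 26): 0101001101
Gen 13 (rule 105): 0010001110
Gen 14 (rule 26): 0101011001
Gen 15 (rule 105): 0010111000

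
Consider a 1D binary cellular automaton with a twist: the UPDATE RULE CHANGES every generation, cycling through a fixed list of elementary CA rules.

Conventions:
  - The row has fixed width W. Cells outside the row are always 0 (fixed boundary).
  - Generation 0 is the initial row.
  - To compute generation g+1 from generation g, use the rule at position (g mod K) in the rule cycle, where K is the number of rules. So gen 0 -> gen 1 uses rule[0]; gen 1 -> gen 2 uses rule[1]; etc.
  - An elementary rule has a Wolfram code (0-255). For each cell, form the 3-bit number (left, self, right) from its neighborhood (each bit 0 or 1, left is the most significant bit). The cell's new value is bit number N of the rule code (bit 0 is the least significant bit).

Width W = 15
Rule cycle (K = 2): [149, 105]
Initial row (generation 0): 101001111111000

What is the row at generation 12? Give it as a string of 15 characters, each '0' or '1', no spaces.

Gen 0: 101001111111000
Gen 1 (rule 149): 101100111110111
Gen 2 (rule 105): 011100100011101
Gen 3 (rule 149): 001010111001001
Gen 4 (rule 105): 100101101000000
Gen 5 (rule 149): 110100001111111
Gen 6 (rule 105): 111001101000001
Gen 7 (rule 149): 010100001111101
Gen 8 (rule 105): 001001101000110
Gen 9 (rule 149): 101100001110001
Gen 10 (rule 105): 011101101010100
Gen 11 (rule 149): 001000001010111
Gen 12 (rule 105): 100011100101101

Answer: 100011100101101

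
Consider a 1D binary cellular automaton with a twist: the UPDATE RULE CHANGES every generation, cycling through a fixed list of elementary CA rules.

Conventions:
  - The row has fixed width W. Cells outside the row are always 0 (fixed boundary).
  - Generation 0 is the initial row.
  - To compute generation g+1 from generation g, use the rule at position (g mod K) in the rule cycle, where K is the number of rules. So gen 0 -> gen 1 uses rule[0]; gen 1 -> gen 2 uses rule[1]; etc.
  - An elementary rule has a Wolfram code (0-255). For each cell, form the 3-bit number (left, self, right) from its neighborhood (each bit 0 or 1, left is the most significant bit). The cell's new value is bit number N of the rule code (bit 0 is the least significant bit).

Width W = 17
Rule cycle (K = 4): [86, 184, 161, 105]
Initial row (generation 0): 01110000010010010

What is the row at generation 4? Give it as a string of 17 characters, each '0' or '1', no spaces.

Gen 0: 01110000010010010
Gen 1 (rule 86): 10011000111111111
Gen 2 (rule 184): 01010100111111110
Gen 3 (rule 161): 00101000011111100
Gen 4 (rule 105): 10010011010000101

Answer: 10010011010000101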